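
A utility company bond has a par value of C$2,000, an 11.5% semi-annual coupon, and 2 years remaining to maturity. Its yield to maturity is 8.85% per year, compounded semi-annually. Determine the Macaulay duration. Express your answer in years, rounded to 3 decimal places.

Periodic yield y = 0.04425. Discount each cash flow and weight by its period:
  t   CF        PV=CF/(1+0.04425)^t    t·PV
  1       115.00       110.1269       110.1269
  2       115.00       105.4603       210.9205
  3       115.00       100.9914       302.9742
  4     2,115.00     1,778.6579     7,114.6318
  Σ                  2,095.2365     7,738.6534
Price P = Σ PV = 2,095.2365.
Macaulay duration = Σ(t·PV) / P = 7,738.6534 / 2,095.2365 = 3.69345 half-year periods.
In years: 3.69345 / 2 = 1.84673 years.

1.847 years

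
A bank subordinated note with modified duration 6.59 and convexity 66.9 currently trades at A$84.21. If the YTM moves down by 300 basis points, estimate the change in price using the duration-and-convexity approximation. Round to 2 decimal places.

Duration effect: -D_mod·Δy = -6.59 × (-0.03) = +0.197700
Convexity effect: ½·C·(Δy)² = 0.5 × 66.9 × (-0.03)² = +0.0301050
ΔP/P ≈ +0.197700 + 0.0301050 = +0.227805
ΔP ≈ 84.21 × (+0.227805) = +19.18345905.

+A$19.18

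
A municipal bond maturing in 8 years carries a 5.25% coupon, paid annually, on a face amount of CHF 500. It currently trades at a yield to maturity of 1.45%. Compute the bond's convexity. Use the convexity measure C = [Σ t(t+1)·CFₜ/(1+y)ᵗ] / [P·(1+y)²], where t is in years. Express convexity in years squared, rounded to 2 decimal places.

57.22

With y = 0.0145:
  t   CF        PV=CF/(1+0.0145)^t    t·PV        t(t+1)·PV
  1        26.25        25.8748        25.8748          51.7496
  2        26.25        25.5050        51.0100         153.0300
  3        26.25        25.1405        75.4214         301.6855
  4        26.25        24.7811        99.1245         495.6226
  5        26.25        24.4269       122.1347         732.8082
  6        26.25        24.0778       144.4669       1,011.2681
  7        26.25        23.7337       166.1357       1,329.0857
  8       526.25       469.0031     3,752.0247      33,768.2220
  Σ                    642.5429     4,436.1926      37,843.4716
P = 642.5429.
Convexity = Σ t(t+1)·PV / [P·(1+y)²] = 37,843.4716 / (642.5429 × 1.029210) = 57.22486.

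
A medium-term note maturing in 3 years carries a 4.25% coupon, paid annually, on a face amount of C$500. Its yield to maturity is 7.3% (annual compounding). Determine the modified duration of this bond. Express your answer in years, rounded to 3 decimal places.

2.678 years

Periodic yield y = 0.073. First find Macaulay duration:
  t   CF        PV=CF/(1+0.073)^t    t·PV
  1        21.25        19.8043        19.8043
  2        21.25        18.4569        36.9139
  3       521.25       421.9363     1,265.8089
  Σ                    460.1975     1,322.5271
P = 460.1975; Macaulay duration = 1,322.5271 / 460.1975 = 2.87382 years.
Modified duration = D_Mac / (1 + y) = 2.87382 / 1.073 = 2.67831 years.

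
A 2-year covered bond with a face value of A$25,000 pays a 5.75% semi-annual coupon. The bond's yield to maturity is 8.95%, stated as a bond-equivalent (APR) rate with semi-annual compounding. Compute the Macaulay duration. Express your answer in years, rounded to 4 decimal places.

1.9149 years

Periodic yield y = 0.04475. Discount each cash flow and weight by its period:
  t   CF        PV=CF/(1+0.04475)^t    t·PV
  1       718.75       687.9636       687.9636
  2       718.75       658.4959     1,316.9919
  3       718.75       630.2904     1,890.8713
  4    25,718.75    21,587.3999    86,349.5998
  Σ                 23,564.1499    90,245.4266
Price P = Σ PV = 23,564.1499.
Macaulay duration = Σ(t·PV) / P = 90,245.4266 / 23,564.1499 = 3.82978 half-year periods.
In years: 3.82978 / 2 = 1.91489 years.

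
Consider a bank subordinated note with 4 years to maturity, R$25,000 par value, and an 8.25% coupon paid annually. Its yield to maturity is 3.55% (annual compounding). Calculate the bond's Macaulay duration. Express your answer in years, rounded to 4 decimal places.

Periodic yield y = 0.0355. Discount each cash flow and weight by its year:
  t   CF        PV=CF/(1+0.0355)^t    t·PV
  1     2,062.50     1,991.7914     1,991.7914
  2     2,062.50     1,923.5069     3,847.0138
  3     2,062.50     1,857.5634     5,572.6902
  4    27,062.50    23,537.8885    94,151.5539
  Σ                 29,310.7502   105,563.0494
Price P = Σ PV = 29,310.7502.
Macaulay duration = Σ(t·PV) / P = 105,563.0494 / 29,310.7502 = 3.60151 years.

3.6015 years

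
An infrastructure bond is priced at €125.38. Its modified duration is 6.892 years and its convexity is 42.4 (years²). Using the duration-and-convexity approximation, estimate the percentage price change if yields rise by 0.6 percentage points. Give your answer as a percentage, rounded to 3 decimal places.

-4.059%

Duration effect: -D_mod·Δy = -6.892 × (+0.006) = -0.041352
Convexity effect: ½·C·(Δy)² = 0.5 × 42.4 × (0.006)² = +0.0007632
ΔP/P ≈ -0.041352 + 0.0007632 = -0.0405888
= -4.05888%.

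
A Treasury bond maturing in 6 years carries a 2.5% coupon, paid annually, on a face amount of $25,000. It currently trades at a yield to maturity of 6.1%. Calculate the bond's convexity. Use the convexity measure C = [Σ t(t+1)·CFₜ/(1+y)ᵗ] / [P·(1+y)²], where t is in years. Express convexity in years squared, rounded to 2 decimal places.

34.04

With y = 0.061:
  t   CF        PV=CF/(1+0.061)^t    t·PV        t(t+1)·PV
  1       625.00       589.0669       589.0669       1,178.1338
  2       625.00       555.1997     1,110.3995       3,331.1984
  3       625.00       523.2797     1,569.8390       6,279.3561
  4       625.00       493.1948     1,972.7792       9,863.8958
  5       625.00       464.8396     2,324.1979      13,945.1873
  6    25,625.00    17,962.6981   107,776.1886     754,433.3200
  Σ                 20,588.2788   115,342.4710     789,031.0915
P = 20,588.2788.
Convexity = Σ t(t+1)·PV / [P·(1+y)²] = 789,031.0915 / (20,588.2788 × 1.125721) = 34.04421.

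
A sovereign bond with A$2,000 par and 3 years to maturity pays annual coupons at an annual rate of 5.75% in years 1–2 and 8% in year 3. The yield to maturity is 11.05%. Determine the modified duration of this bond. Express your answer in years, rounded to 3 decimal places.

2.549 years

Periodic yield y = 0.1105. First find Macaulay duration:
  t   CF        PV=CF/(1+0.1105)^t    t·PV
  1       115.00       103.5570       103.5570
  2       115.00        93.2525       186.5051
  3     2,160.00     1,577.2410     4,731.7230
  Σ                  1,774.0505     5,021.7851
P = 1,774.0505; Macaulay duration = 5,021.7851 / 1,774.0505 = 2.83069 years.
Modified duration = D_Mac / (1 + y) = 2.83069 / 1.1105 = 2.54902 years.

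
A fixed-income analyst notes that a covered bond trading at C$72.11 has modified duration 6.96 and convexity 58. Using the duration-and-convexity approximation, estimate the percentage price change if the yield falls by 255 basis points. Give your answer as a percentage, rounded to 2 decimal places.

+19.63%

Duration effect: -D_mod·Δy = -6.96 × (-0.0255) = +0.177480
Convexity effect: ½·C·(Δy)² = 0.5 × 58 × (-0.0255)² = +0.01885725
ΔP/P ≈ +0.177480 + 0.01885725 = +0.19633725
= +19.633725%.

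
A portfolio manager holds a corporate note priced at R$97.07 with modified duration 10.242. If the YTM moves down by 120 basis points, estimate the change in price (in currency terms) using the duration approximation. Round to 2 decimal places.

Duration approximation: ΔP/P ≈ -D_mod · Δy = -10.242 × (-0.012) = +0.122904.
ΔP ≈ 97.07 × (+0.122904) = +11.93029128.

+R$11.93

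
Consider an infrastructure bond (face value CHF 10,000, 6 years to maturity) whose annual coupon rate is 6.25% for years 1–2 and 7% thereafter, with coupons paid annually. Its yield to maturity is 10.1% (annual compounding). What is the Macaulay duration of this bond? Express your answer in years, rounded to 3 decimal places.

5.078 years

Periodic yield y = 0.101. Discount each cash flow and weight by its year:
  t   CF        PV=CF/(1+0.101)^t    t·PV
  1       625.00       567.6658       567.6658
  2       625.00       515.5911     1,031.1821
  3       700.00       524.4886     1,573.4659
  4       700.00       476.3748     1,905.4991
  5       700.00       432.6746     2,163.3732
  6    10,700.00     6,007.0309    36,042.1852
  Σ                  8,523.8258    43,283.3714
Price P = Σ PV = 8,523.8258.
Macaulay duration = Σ(t·PV) / P = 43,283.3714 / 8,523.8258 = 5.07793 years.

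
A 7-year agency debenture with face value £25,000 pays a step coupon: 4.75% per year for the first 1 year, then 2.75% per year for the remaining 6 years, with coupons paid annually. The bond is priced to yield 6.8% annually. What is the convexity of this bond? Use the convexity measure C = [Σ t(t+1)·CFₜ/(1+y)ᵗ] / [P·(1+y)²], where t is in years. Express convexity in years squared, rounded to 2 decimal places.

42.36

With y = 0.068:
  t   CF        PV=CF/(1+0.068)^t    t·PV        t(t+1)·PV
  1     1,187.50     1,111.8914     1,111.8914       2,223.7828
  2       687.50       602.7403     1,205.4805       3,616.4415
  3       687.50       564.3635     1,693.0906       6,772.3624
  4       687.50       528.4303     2,113.7211      10,568.6055
  5       687.50       494.7849     2,473.9245      14,843.5471
  6       687.50       463.2817     2,779.6905      19,457.8332
  7    25,687.50    16,207.7627   113,454.3391     907,634.7130
  Σ                 19,973.2548   124,832.1377     965,117.2855
P = 19,973.2548.
Convexity = Σ t(t+1)·PV / [P·(1+y)²] = 965,117.2855 / (19,973.2548 × 1.140624) = 42.36320.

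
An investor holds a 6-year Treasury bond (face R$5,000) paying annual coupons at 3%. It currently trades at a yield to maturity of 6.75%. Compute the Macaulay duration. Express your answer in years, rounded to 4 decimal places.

5.5272 years

Periodic yield y = 0.0675. Discount each cash flow and weight by its year:
  t   CF        PV=CF/(1+0.0675)^t    t·PV
  1       150.00       140.5152       140.5152
  2       150.00       131.6302       263.2604
  3       150.00       123.3070       369.9209
  4       150.00       115.5100       462.0401
  5       150.00       108.2061       541.0306
  6     5,150.00     3,480.1657    20,880.9944
  Σ                  4,099.3343    22,657.7617
Price P = Σ PV = 4,099.3343.
Macaulay duration = Σ(t·PV) / P = 22,657.7617 / 4,099.3343 = 5.52718 years.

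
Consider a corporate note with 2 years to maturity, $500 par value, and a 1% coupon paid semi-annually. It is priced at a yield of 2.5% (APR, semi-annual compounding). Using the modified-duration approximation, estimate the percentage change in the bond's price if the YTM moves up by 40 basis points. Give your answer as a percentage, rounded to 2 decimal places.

Periodic yield y = 0.0125. Modified duration first:
  t   CF        PV=CF/(1+0.0125)^t    t·PV
  1         2.50         2.4691         2.4691
  2         2.50         2.4387         4.8773
  3         2.50         2.4085         7.2256
  4       502.50       478.1409     1,912.5638
  Σ                    485.4573     1,927.1359
P = 485.4573; D_Mac = 3.96973 half-year periods = 1.98487 yrs; D_mod = 1.98487/(1+0.0125) = 1.96036 yrs.
ΔP/P ≈ -D_mod · Δy = -1.96036 × (+0.004) = -0.007841 = -0.7841%.

-0.78%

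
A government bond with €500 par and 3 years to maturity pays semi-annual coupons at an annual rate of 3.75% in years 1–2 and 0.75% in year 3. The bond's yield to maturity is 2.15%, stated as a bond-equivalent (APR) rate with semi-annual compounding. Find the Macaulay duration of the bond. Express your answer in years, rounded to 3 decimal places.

Periodic yield y = 0.01075. Discount each cash flow and weight by its period:
  t   CF        PV=CF/(1+0.01075)^t    t·PV
  1        9.375         9.2753         9.2753
  2        9.375         9.1766        18.3533
  3        9.375         9.0790        27.2371
  4        9.375         8.9825        35.9299
  5        1.875         1.7774         8.8869
  6      501.875       470.6879     2,824.1276
  Σ                    508.9788     2,923.8102
Price P = Σ PV = 508.9788.
Macaulay duration = Σ(t·PV) / P = 2,923.8102 / 508.9788 = 5.74446 half-year periods.
In years: 5.74446 / 2 = 2.87223 years.

2.872 years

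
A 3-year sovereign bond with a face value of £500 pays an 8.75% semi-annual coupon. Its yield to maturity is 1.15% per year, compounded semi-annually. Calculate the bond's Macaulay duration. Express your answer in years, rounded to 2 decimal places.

2.74 years

Periodic yield y = 0.00575. Discount each cash flow and weight by its period:
  t   CF        PV=CF/(1+0.00575)^t    t·PV
  1       21.875        21.7499        21.7499
  2       21.875        21.6256        43.2512
  3       21.875        21.5020        64.5059
  4       21.875        21.3790        85.5161
  5       21.875        21.2568       106.2840
  6      521.875       504.2272     3,025.3630
  Σ                    611.7405     3,346.6701
Price P = Σ PV = 611.7405.
Macaulay duration = Σ(t·PV) / P = 3,346.6701 / 611.7405 = 5.47074 half-year periods.
In years: 5.47074 / 2 = 2.73537 years.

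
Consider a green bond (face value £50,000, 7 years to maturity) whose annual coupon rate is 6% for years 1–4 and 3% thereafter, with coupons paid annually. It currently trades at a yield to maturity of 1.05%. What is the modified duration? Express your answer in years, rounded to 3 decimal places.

6.023 years

Periodic yield y = 0.0105. First find Macaulay duration:
  t   CF        PV=CF/(1+0.0105)^t    t·PV
  1     3,000.00     2,968.8273     2,968.8273
  2     3,000.00     2,937.9785     5,875.9571
  3     3,000.00     2,907.4503     8,722.3509
  4     3,000.00     2,877.2393    11,508.9572
  5     1,500.00     1,423.6711     7,118.3555
  6     1,500.00     1,408.8779     8,453.2673
  7    51,500.00    47,868.8511   335,081.9577
  Σ                 62,392.8955   379,729.6730
P = 62,392.8955; Macaulay duration = 379,729.6730 / 62,392.8955 = 6.08610 years.
Modified duration = D_Mac / (1 + y) = 6.08610 / 1.0105 = 6.02286 years.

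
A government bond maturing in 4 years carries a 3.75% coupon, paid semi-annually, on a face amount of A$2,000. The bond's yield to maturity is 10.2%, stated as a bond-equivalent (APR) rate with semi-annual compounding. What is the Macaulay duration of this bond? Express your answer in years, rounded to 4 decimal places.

3.7136 years

Periodic yield y = 0.051. Discount each cash flow and weight by its period:
  t   CF        PV=CF/(1+0.051)^t    t·PV
  1        37.50        35.6803        35.6803
  2        37.50        33.9489        67.8978
  3        37.50        32.3015        96.9046
  4        37.50        30.7341       122.9364
  5        37.50        29.2427       146.2136
  6        37.50        27.8237       166.9422
  7        37.50        26.4736       185.3149
  8     2,037.50     1,368.5980    10,948.7837
  Σ                  1,584.8028    11,770.6735
Price P = Σ PV = 1,584.8028.
Macaulay duration = Σ(t·PV) / P = 11,770.6735 / 1,584.8028 = 7.42722 half-year periods.
In years: 7.42722 / 2 = 3.71361 years.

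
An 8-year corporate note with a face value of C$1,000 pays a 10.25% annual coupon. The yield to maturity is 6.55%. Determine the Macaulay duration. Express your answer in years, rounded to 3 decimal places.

6.051 years

Periodic yield y = 0.0655. Discount each cash flow and weight by its year:
  t   CF        PV=CF/(1+0.0655)^t    t·PV
  1       102.50        96.1990        96.1990
  2       102.50        90.2853       180.5706
  3       102.50        84.7351       254.2054
  4       102.50        79.5262       318.1047
  5       102.50        74.6374       373.1871
  6       102.50        70.0492       420.2952
  7       102.50        65.7430       460.2012
  8     1,102.50       663.6681     5,309.3451
  Σ                  1,224.8433     7,412.1081
Price P = Σ PV = 1,224.8433.
Macaulay duration = Σ(t·PV) / P = 7,412.1081 / 1,224.8433 = 6.05147 years.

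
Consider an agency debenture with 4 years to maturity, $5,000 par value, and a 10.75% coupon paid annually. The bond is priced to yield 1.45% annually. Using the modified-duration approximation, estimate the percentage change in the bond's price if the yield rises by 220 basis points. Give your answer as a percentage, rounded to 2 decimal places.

-7.67%

Periodic yield y = 0.0145. Modified duration first:
  t   CF        PV=CF/(1+0.0145)^t    t·PV
  1       537.50       529.8176       529.8176
  2       537.50       522.2451     1,044.4902
  3       537.50       514.7808     1,544.3423
  4     5,537.50     5,227.6383    20,910.5533
  Σ                  6,794.4818    24,029.2035
P = 6,794.4818; D_Mac = 3.53658 yrs; D_mod = 3.53658/(1+0.0145) = 3.48603 yrs.
ΔP/P ≈ -D_mod · Δy = -3.48603 × (+0.022) = -0.076693 = -7.6693%.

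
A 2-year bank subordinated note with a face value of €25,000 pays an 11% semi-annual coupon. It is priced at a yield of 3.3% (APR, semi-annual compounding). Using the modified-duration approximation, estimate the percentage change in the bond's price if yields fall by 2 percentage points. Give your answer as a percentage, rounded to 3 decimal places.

+3.660%

Periodic yield y = 0.0165. Modified duration first:
  t   CF        PV=CF/(1+0.0165)^t    t·PV
  1     1,375.00     1,352.6808     1,352.6808
  2     1,375.00     1,330.7238     2,661.4476
  3     1,375.00     1,309.1233     3,927.3699
  4    26,375.00    24,703.7530    98,815.0120
  Σ                 28,696.2809   106,756.5103
P = 28,696.2809; D_Mac = 3.72022 half-year periods = 1.86011 yrs; D_mod = 1.86011/(1+0.0165) = 1.82992 yrs.
ΔP/P ≈ -D_mod · Δy = -1.82992 × (-0.02) = +0.036598 = +3.6598%.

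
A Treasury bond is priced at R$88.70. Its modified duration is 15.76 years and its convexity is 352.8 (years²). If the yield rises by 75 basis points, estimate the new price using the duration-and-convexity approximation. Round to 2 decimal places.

Duration effect: -D_mod·Δy = -15.76 × (+0.0075) = -0.118200
Convexity effect: ½·C·(Δy)² = 0.5 × 352.8 × (0.0075)² = +0.0099225
ΔP/P ≈ -0.118200 + 0.0099225 = -0.1082775
New price ≈ 88.70 × (1 - 0.1082775) = 79.09578575.

R$79.10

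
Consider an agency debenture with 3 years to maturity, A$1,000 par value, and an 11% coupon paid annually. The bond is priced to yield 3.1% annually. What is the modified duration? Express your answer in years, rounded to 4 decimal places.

2.6585 years

Periodic yield y = 0.031. First find Macaulay duration:
  t   CF        PV=CF/(1+0.031)^t    t·PV
  1       110.00       106.6925       106.6925
  2       110.00       103.4845       206.9690
  3     1,110.00     1,012.8543     3,038.5629
  Σ                  1,223.0314     3,352.2245
P = 1,223.0314; Macaulay duration = 3,352.2245 / 1,223.0314 = 2.74091 years.
Modified duration = D_Mac / (1 + y) = 2.74091 / 1.031 = 2.65850 years.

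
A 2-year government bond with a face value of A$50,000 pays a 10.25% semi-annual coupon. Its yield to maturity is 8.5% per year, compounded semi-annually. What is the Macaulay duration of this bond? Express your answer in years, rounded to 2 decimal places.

1.86 years

Periodic yield y = 0.0425. Discount each cash flow and weight by its period:
  t   CF        PV=CF/(1+0.0425)^t    t·PV
  1     2,562.50     2,458.0336     2,458.0336
  2     2,562.50     2,357.8260     4,715.6519
  3     2,562.50     2,261.7036     6,785.1107
  4    52,562.50    44,501.2037   178,004.8149
  Σ                 51,578.7668   191,963.6111
Price P = Σ PV = 51,578.7668.
Macaulay duration = Σ(t·PV) / P = 191,963.6111 / 51,578.7668 = 3.72176 half-year periods.
In years: 3.72176 / 2 = 1.86088 years.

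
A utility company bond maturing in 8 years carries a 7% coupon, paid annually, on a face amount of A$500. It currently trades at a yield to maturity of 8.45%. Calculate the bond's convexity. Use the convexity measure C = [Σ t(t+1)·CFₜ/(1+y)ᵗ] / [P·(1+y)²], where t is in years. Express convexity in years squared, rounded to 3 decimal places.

With y = 0.0845:
  t   CF        PV=CF/(1+0.0845)^t    t·PV        t(t+1)·PV
  1        35.00        32.2729        32.2729          64.5459
  2        35.00        29.7584        59.5167         178.5501
  3        35.00        27.4397        82.3191         329.2764
  4        35.00        25.3017       101.2068         506.0341
  5        35.00        23.3303       116.6515         699.9089
  6        35.00        21.5125       129.0749         903.5246
  7        35.00        19.8363       138.8543       1,110.8340
  8       535.00       279.5872     2,236.6978      20,130.2806
  Σ                    459.0390     2,896.5941      23,922.9547
P = 459.0390.
Convexity = Σ t(t+1)·PV / [P·(1+y)²] = 23,922.9547 / (459.0390 × 1.176140) = 44.31044.

44.310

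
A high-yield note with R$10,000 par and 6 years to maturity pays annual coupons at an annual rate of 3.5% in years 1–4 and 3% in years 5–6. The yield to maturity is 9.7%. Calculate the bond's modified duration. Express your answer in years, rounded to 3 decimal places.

Periodic yield y = 0.097. First find Macaulay duration:
  t   CF        PV=CF/(1+0.097)^t    t·PV
  1       350.00       319.0520       319.0520
  2       350.00       290.8404       581.6809
  3       350.00       265.1235       795.3704
  4       350.00       241.6805       966.7218
  5       300.00       188.8374       944.1872
  6    10,300.00     5,910.1358    35,460.8147
  Σ                  7,215.6696    39,067.8270
P = 7,215.6696; Macaulay duration = 39,067.8270 / 7,215.6696 = 5.41430 years.
Modified duration = D_Mac / (1 + y) = 5.41430 / 1.097 = 4.93555 years.

4.936 years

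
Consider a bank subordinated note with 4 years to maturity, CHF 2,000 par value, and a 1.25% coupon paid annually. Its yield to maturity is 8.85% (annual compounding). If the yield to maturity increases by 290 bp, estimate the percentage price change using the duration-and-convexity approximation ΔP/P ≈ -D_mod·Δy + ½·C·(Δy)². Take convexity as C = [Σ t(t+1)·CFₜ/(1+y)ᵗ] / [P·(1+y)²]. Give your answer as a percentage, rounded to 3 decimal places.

With y = 0.0885:
  t   CF        PV=CF/(1+0.0885)^t    t·PV        t(t+1)·PV
  1        25.00        22.9674        22.9674          45.9348
  2        25.00        21.1000        42.2001         126.6002
  3        25.00        19.3845        58.1535         232.6141
  4     2,025.00     1,442.4850     5,769.9398      28,849.6992
  Σ                  1,505.9369     5,893.2608      29,254.8483
P = 1,505.9369; D_Mac = 3.91335 yrs; D_mod = 3.59518 yrs; C = 16.39586.
Duration effect: -3.59518 × (+0.029) = -0.104260
Convexity effect: 0.5 × 16.39586 × (0.029)² = +0.0068945
ΔP/P ≈ -0.104260 + 0.0068945 = -0.097366 = -9.7366%.

-9.737%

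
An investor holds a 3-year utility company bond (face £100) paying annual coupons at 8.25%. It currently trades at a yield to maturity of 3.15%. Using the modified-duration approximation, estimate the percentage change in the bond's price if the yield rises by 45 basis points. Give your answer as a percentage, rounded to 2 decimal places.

-1.22%

Periodic yield y = 0.0315. Modified duration first:
  t   CF        PV=CF/(1+0.0315)^t    t·PV
  1         8.25         7.9981         7.9981
  2         8.25         7.7538        15.5076
  3       108.25        98.6325       295.8976
  Σ                    114.3844       319.4033
P = 114.3844; D_Mac = 2.79237 yrs; D_mod = 2.79237/(1+0.0315) = 2.70709 yrs.
ΔP/P ≈ -D_mod · Δy = -2.70709 × (+0.0045) = -0.012182 = -1.2182%.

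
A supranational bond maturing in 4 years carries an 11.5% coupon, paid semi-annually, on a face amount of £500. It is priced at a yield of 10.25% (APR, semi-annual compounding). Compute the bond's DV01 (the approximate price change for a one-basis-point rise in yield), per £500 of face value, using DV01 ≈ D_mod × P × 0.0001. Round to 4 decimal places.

£0.1648

Periodic yield y = 0.05125.
  t   CF        PV=CF/(1+0.05125)^t    t·PV
  1        28.75        27.3484        27.3484
  2        28.75        26.0151        52.0302
  3        28.75        24.7468        74.2405
  4        28.75        23.5404        94.1616
  5        28.75        22.3928       111.9638
  6        28.75        21.3011       127.8065
  7        28.75        20.2626       141.8384
  8       528.75       354.4886     2,835.9090
  Σ                    520.0959     3,465.2986
P = 520.0959; D_Mac = 6.66281 half-year periods = 3.33140 yrs; D_mod = 3.16899 yrs.
DV01 ≈ 3.16899 × 520.0959 × 0.0001 = 0.164818.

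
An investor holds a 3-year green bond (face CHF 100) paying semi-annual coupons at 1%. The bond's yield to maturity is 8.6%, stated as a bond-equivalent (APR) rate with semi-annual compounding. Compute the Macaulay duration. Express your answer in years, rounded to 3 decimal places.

Periodic yield y = 0.043. Discount each cash flow and weight by its period:
  t   CF        PV=CF/(1+0.043)^t    t·PV
  1         0.50         0.4794         0.4794
  2         0.50         0.4596         0.9192
  3         0.50         0.4407         1.3220
  4         0.50         0.4225         1.6900
  5         0.50         0.4051         2.0254
  6       100.50        78.0657       468.3941
  Σ                     80.2730       474.8303
Price P = Σ PV = 80.2730.
Macaulay duration = Σ(t·PV) / P = 474.8303 / 80.2730 = 5.91520 half-year periods.
In years: 5.91520 / 2 = 2.95760 years.

2.958 years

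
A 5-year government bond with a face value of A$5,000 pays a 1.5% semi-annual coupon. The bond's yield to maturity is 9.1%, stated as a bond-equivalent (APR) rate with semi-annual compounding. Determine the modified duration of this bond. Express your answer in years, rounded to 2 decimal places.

Periodic yield y = 0.0455. First find Macaulay duration:
  t   CF        PV=CF/(1+0.0455)^t    t·PV
  1        37.50        35.8680        35.8680
  2        37.50        34.3070        68.6141
  3        37.50        32.8140        98.4420
  4        37.50        31.3859       125.5438
  5        37.50        30.0200       150.1001
  6        37.50        28.7136       172.2814
  7        37.50        27.4640       192.2477
  8        37.50        26.2687       210.1498
  9        37.50        25.1255       226.1296
  10    5,037.50     3,228.3060    32,283.0596
  Σ                  3,500.2727    33,562.4360
P = 3,500.2727; Macaulay duration = 33,562.4360 / 3,500.2727 = 9.58852 half-year periods = 4.79426 years.
Modified duration = D_Mac / (1 + y) = 4.79426 / 1.0455 = 4.58561 years.

4.59 years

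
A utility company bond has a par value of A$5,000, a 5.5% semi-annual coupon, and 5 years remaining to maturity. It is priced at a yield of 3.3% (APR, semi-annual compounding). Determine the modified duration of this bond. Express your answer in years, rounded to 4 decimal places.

Periodic yield y = 0.0165. First find Macaulay duration:
  t   CF        PV=CF/(1+0.0165)^t    t·PV
  1       137.50       135.2681       135.2681
  2       137.50       133.0724       266.1448
  3       137.50       130.9123       392.7370
  4       137.50       128.7873       515.1494
  5       137.50       126.6968       633.4842
  6       137.50       124.6403       747.8417
  7       137.50       122.6171       858.3197
  8       137.50       120.6268       965.0140
  9       137.50       118.6687     1,068.0185
  10    5,137.50     4,361.9231    43,619.2310
  Σ                  5,503.2129    49,201.2082
P = 5,503.2129; Macaulay duration = 49,201.2082 / 5,503.2129 = 8.94045 half-year periods = 4.47023 years.
Modified duration = D_Mac / (1 + y) = 4.47023 / 1.0165 = 4.39766 years.

4.3977 years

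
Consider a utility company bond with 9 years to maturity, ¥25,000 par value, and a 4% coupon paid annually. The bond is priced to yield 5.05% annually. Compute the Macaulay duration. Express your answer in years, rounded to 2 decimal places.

Periodic yield y = 0.0505. Discount each cash flow and weight by its year:
  t   CF        PV=CF/(1+0.0505)^t    t·PV
  1     1,000.00       951.9277       951.9277
  2     1,000.00       906.1663     1,812.3325
  3     1,000.00       862.6047     2,587.8142
  4     1,000.00       821.1373     3,284.5491
  5     1,000.00       781.6633     3,908.3165
  6     1,000.00       744.0869     4,464.5214
  7     1,000.00       708.3169     4,958.2183
  8     1,000.00       674.2664     5,394.1315
  9    26,000.00    16,688.1747   150,193.5722
  Σ                 23,138.3441   177,555.3834
Price P = Σ PV = 23,138.3441.
Macaulay duration = Σ(t·PV) / P = 177,555.3834 / 23,138.3441 = 7.67364 years.

7.67 years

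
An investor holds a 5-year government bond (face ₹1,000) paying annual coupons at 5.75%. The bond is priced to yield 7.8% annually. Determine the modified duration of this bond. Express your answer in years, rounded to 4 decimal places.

4.1367 years

Periodic yield y = 0.078. First find Macaulay duration:
  t   CF        PV=CF/(1+0.078)^t    t·PV
  1        57.50        53.3395        53.3395
  2        57.50        49.4801        98.9601
  3        57.50        45.8999       137.6996
  4        57.50        42.5787       170.3150
  5     1,057.50       726.4180     3,632.0898
  Σ                    917.7162     4,092.4041
P = 917.7162; Macaulay duration = 4,092.4041 / 917.7162 = 4.45934 years.
Modified duration = D_Mac / (1 + y) = 4.45934 / 1.078 = 4.13667 years.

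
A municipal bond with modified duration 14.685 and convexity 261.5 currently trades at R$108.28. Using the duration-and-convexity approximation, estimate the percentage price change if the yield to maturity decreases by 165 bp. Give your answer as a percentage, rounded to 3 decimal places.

Duration effect: -D_mod·Δy = -14.685 × (-0.0165) = +0.2423025
Convexity effect: ½·C·(Δy)² = 0.5 × 261.5 × (-0.0165)² = +0.0355966875
ΔP/P ≈ +0.2423025 + 0.0355966875 = +0.2778991875
= +27.78991875%.

+27.790%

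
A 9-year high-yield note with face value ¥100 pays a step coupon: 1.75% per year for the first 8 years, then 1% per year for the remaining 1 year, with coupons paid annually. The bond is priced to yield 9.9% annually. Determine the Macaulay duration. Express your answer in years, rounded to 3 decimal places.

Periodic yield y = 0.099. Discount each cash flow and weight by its year:
  t   CF        PV=CF/(1+0.099)^t    t·PV
  1         1.75         1.5924         1.5924
  2         1.75         1.4489         2.8978
  3         1.75         1.3184         3.9552
  4         1.75         1.1996         4.7985
  5         1.75         1.0916         5.4578
  6         1.75         0.9932         5.9594
  7         1.75         0.9038         6.3263
  8         1.75         0.8223         6.5788
  9       101.00        43.1859       388.6732
  Σ                     52.5561       426.2395
Price P = Σ PV = 52.5561.
Macaulay duration = Σ(t·PV) / P = 426.2395 / 52.5561 = 8.11018 years.

8.110 years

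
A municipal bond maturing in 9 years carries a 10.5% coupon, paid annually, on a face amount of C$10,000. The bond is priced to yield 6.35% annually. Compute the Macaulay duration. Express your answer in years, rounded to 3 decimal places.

6.574 years

Periodic yield y = 0.0635. Discount each cash flow and weight by its year:
  t   CF        PV=CF/(1+0.0635)^t    t·PV
  1     1,050.00       987.3061       987.3061
  2     1,050.00       928.3555     1,856.7110
  3     1,050.00       872.9248     2,618.7743
  4     1,050.00       820.8037     3,283.2149
  5     1,050.00       771.7948     3,858.9738
  6     1,050.00       725.7120     4,354.2723
  7     1,050.00       682.3809     4,776.6660
  8     1,050.00       641.6369     5,133.0954
  9    11,050.00     6,349.2851    57,143.5661
  Σ                 12,780.1998    84,012.5799
Price P = Σ PV = 12,780.1998.
Macaulay duration = Σ(t·PV) / P = 84,012.5799 / 12,780.1998 = 6.57365 years.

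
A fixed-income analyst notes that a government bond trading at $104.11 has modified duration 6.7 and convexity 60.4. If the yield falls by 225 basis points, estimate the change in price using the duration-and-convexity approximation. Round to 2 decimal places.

+$17.29

Duration effect: -D_mod·Δy = -6.7 × (-0.0225) = +0.150750
Convexity effect: ½·C·(Δy)² = 0.5 × 60.4 × (-0.0225)² = +0.01528875
ΔP/P ≈ +0.150750 + 0.01528875 = +0.16603875
ΔP ≈ 104.11 × (+0.16603875) = +17.2862942625.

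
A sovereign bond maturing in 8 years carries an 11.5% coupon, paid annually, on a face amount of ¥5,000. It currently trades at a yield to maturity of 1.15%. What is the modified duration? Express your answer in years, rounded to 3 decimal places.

Periodic yield y = 0.0115. First find Macaulay duration:
  t   CF        PV=CF/(1+0.0115)^t    t·PV
  1       575.00       568.4627       568.4627
  2       575.00       561.9997     1,123.9994
  3       575.00       555.6102     1,666.8305
  4       575.00       549.2933     2,197.1732
  5       575.00       543.0482     2,715.2412
  6       575.00       536.8742     3,221.2451
  7       575.00       530.7703     3,715.3923
  8     5,575.00     5,087.6564    40,701.2514
  Σ                  8,933.7150    55,909.5957
P = 8,933.7150; Macaulay duration = 55,909.5957 / 8,933.7150 = 6.25827 years.
Modified duration = D_Mac / (1 + y) = 6.25827 / 1.0115 = 6.18712 years.

6.187 years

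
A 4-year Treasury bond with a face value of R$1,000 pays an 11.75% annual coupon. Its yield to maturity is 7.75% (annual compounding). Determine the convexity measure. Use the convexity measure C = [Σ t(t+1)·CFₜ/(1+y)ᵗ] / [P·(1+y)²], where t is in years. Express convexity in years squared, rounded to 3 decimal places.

With y = 0.0775:
  t   CF        PV=CF/(1+0.0775)^t    t·PV        t(t+1)·PV
  1       117.50       109.0487       109.0487         218.0974
  2       117.50       101.2053       202.4106         607.2319
  3       117.50        93.9260       281.7781       1,127.1125
  4     1,117.50       829.0456     3,316.1824      16,580.9119
  Σ                  1,133.2257     3,909.4199      18,533.3538
P = 1,133.2257.
Convexity = Σ t(t+1)·PV / [P·(1+y)²] = 18,533.3538 / (1,133.2257 × 1.161006) = 14.08650.

14.086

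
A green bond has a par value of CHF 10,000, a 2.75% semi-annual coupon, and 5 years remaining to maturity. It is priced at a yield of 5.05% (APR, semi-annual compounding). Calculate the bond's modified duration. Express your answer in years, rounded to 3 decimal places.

4.570 years

Periodic yield y = 0.02525. First find Macaulay duration:
  t   CF        PV=CF/(1+0.02525)^t    t·PV
  1       137.50       134.1136       134.1136
  2       137.50       130.8107       261.6213
  3       137.50       127.5890       382.7671
  4       137.50       124.4468       497.7870
  5       137.50       121.3819       606.9093
  6       137.50       118.3925       710.3547
  7       137.50       115.4767       808.3367
  8       137.50       112.6327       901.0616
  9       137.50       109.8588       988.7288
  10   10,137.50     7,900.1091    79,001.0908
  Σ                  8,994.8116    84,292.7710
P = 8,994.8116; Macaulay duration = 84,292.7710 / 8,994.8116 = 9.37127 half-year periods = 4.68563 years.
Modified duration = D_Mac / (1 + y) = 4.68563 / 1.02525 = 4.57023 years.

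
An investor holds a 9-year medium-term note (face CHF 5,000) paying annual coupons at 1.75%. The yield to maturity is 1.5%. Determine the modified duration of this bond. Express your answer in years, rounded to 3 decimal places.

8.288 years

Periodic yield y = 0.015. First find Macaulay duration:
  t   CF        PV=CF/(1+0.015)^t    t·PV
  1        87.50        86.2069        86.2069
  2        87.50        84.9329       169.8658
  3        87.50        83.6777       251.0332
  4        87.50        82.4411       329.7645
  5        87.50        81.2228       406.1139
  6        87.50        80.0224       480.1347
  7        87.50        78.8398       551.8789
  8        87.50        77.6747       621.3978
  9     5,087.50     4,449.4880    40,045.3922
  Σ                  5,104.5065    42,941.7878
P = 5,104.5065; Macaulay duration = 42,941.7878 / 5,104.5065 = 8.41252 years.
Modified duration = D_Mac / (1 + y) = 8.41252 / 1.015 = 8.28820 years.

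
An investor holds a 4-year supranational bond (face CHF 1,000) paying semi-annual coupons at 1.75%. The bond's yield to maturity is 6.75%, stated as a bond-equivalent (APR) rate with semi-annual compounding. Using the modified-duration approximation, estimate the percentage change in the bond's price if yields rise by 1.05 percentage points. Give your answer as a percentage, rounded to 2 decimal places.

-3.93%

Periodic yield y = 0.03375. Modified duration first:
  t   CF        PV=CF/(1+0.03375)^t    t·PV
  1         8.75         8.4643         8.4643
  2         8.75         8.1880        16.3760
  3         8.75         7.9207        23.7620
  4         8.75         7.6621        30.6483
  5         8.75         7.4119        37.0596
  6         8.75         7.1699        43.0196
  7         8.75         6.9358        48.5509
  8     1,008.75       773.4983     6,187.9865
  Σ                    827.2510     6,395.8671
P = 827.2510; D_Mac = 7.73147 half-year periods = 3.86574 yrs; D_mod = 3.86574/(1+0.03375) = 3.73953 yrs.
ΔP/P ≈ -D_mod · Δy = -3.73953 × (+0.0105) = -0.039265 = -3.9265%.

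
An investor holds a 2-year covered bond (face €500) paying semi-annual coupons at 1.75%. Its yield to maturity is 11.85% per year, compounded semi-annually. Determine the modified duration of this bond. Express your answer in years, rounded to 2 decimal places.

1.86 years

Periodic yield y = 0.05925. First find Macaulay duration:
  t   CF        PV=CF/(1+0.05925)^t    t·PV
  1        4.375         4.1303         4.1303
  2        4.375         3.8993         7.7985
  3        4.375         3.6811        11.0434
  4      504.375       400.6449     1,602.5798
  Σ                    412.3556     1,625.5520
P = 412.3556; Macaulay duration = 1,625.5520 / 412.3556 = 3.94211 half-year periods = 1.97106 years.
Modified duration = D_Mac / (1 + y) = 1.97106 / 1.05925 = 1.86080 years.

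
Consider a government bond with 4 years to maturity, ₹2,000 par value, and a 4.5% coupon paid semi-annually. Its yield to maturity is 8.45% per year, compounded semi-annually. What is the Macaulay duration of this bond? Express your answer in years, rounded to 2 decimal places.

3.68 years

Periodic yield y = 0.04225. Discount each cash flow and weight by its period:
  t   CF        PV=CF/(1+0.04225)^t    t·PV
  1        45.00        43.1758        43.1758
  2        45.00        41.4256        82.8512
  3        45.00        39.7463       119.2389
  4        45.00        38.1351       152.5404
  5        45.00        36.5892       182.9460
  6        45.00        35.1060       210.6359
  7        45.00        33.6829       235.7801
  8     2,045.00     1,468.6492    11,749.1938
  Σ                  1,736.5101    12,776.3622
Price P = Σ PV = 1,736.5101.
Macaulay duration = Σ(t·PV) / P = 12,776.3622 / 1,736.5101 = 7.35749 half-year periods.
In years: 7.35749 / 2 = 3.67875 years.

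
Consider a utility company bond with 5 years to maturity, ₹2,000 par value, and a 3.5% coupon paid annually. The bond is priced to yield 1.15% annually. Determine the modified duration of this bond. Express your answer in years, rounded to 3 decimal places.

Periodic yield y = 0.0115. First find Macaulay duration:
  t   CF        PV=CF/(1+0.0115)^t    t·PV
  1        70.00        69.2042        69.2042
  2        70.00        68.4174       136.8347
  3        70.00        67.6395       202.9185
  4        70.00        66.8705       267.4820
  5     2,070.00     1,954.9737     9,774.8683
  Σ                  2,227.1051    10,451.3076
P = 2,227.1051; Macaulay duration = 10,451.3076 / 2,227.1051 = 4.69278 years.
Modified duration = D_Mac / (1 + y) = 4.69278 / 1.0115 = 4.63942 years.

4.639 years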